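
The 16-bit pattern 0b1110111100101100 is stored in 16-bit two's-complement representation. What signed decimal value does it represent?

-4308

MSB is 1, so the value is negative.
Unsigned reading: 61228. Subtract 2^16 = 65536: 61228 − 65536 = -4308.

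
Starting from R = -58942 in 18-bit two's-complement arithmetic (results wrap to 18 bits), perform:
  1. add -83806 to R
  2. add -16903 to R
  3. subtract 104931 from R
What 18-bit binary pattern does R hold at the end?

Start: R = -58942 = 110001100111000010.
R = -58942 + (-83806) = -142748; wraps to 119396 = 011101001001100100
R = 119396 + (-16903) = 102493 = 011001000001011101
R = 102493 − 104931 = -2438 = 111111011001111010

111111011001111010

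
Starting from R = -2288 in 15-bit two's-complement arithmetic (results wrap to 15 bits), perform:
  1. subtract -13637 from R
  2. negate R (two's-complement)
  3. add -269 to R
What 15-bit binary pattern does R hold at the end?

101001010011110

Start: R = -2288 = 111011100010000.
R = -2288 − (-13637) = 11349 = 010110001010101
R = −(11349) = -11349 = 101001110101011
R = -11349 + (-269) = -11618 = 101001010011110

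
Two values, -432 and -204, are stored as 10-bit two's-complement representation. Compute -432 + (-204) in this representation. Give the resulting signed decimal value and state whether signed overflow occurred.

388; overflow

-432 → 1001010000
-204 → 1100110100
  1001010000
+ 1100110100
= 0110000100  (discard carry-out 1)
Result 0110000100: MSB = 0 → value 388.
Both addends are negative but the stored result is non-negative: signed overflow. The true value -432 + (-204) = -636 lies outside [-512, 511].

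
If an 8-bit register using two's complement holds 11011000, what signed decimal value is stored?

MSB is 1, so the value is negative.
Invert: 00100111. Add 1: 00101000 = 40. So the value is −40.

-40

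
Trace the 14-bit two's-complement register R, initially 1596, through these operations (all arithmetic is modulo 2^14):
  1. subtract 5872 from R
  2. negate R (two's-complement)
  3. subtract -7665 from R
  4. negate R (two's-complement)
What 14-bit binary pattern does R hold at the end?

Start: R = 1596 = 00011000111100.
R = 1596 − 5872 = -4276 = 10111101001100
R = −(-4276) = 4276 = 01000010110100
R = 4276 − (-7665) = 11941; wraps to -4443 = 10111010100101
R = −(-4443) = 4443 = 01000101011011

01000101011011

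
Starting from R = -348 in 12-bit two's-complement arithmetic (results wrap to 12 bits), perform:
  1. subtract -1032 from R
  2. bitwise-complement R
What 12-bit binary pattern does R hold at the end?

110101010011

Start: R = -348 = 111010100100.
R = -348 − (-1032) = 684 = 001010101100
R = NOT 001010101100 = 110101010011 = -685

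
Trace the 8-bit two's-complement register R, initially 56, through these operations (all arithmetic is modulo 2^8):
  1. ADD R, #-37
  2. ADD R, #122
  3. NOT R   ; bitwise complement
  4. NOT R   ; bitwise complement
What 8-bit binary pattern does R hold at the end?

10001101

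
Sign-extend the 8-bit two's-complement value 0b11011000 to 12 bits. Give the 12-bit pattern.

MSB of 11011000 is 1; replicate it into the new high bits.
1111|11011000 → 111111011000 (still -40).

111111011000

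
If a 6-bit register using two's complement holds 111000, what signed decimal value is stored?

-8

MSB is 1, so the value is negative.
Unsigned reading: 56. Subtract 2^6 = 64: 56 − 64 = -8.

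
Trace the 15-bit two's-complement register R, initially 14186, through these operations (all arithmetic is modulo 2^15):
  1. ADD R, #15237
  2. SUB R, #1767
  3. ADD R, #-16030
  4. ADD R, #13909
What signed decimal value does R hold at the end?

-7233

Start: R = 14186 = 011011101101010.
R = 14186 + 15237 = 29423; wraps to -3345 = 111001011101111
R = -3345 − 1767 = -5112 = 110110000001000
R = -5112 + (-16030) = -21142; wraps to 11626 = 010110101101010
R = 11626 + 13909 = 25535; wraps to -7233 = 110001110111111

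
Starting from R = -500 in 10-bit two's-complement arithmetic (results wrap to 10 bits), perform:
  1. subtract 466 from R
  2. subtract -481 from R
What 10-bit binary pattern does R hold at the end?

Start: R = -500 = 1000001100.
R = -500 − 466 = -966; wraps to 58 = 0000111010
R = 58 − (-481) = 539; wraps to -485 = 1000011011

1000011011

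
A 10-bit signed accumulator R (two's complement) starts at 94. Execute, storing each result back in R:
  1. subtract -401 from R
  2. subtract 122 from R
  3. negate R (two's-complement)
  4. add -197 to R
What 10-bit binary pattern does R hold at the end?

Start: R = 94 = 0001011110.
R = 94 − (-401) = 495 = 0111101111
R = 495 − 122 = 373 = 0101110101
R = −(373) = -373 = 1010001011
R = -373 + (-197) = -570; wraps to 454 = 0111000110

0111000110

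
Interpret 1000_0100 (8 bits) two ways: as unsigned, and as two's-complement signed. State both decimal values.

unsigned = 132, signed = -124

Unsigned: 10000100 = 132.
Signed: MSB=1 → 132 − 256 = -124.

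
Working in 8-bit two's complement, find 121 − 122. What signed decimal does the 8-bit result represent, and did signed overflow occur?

-1; no overflow

121 → 01111001
122 → 01111010
Subtract via negate-and-add: invert 01111010 + 1 = 10000110 (i.e. -122).
  01111001
+ 10000110
= 11111111
Result 11111111: MSB = 1 → 255 − 256 = -1.
Addends (after negating the subtrahend) have opposite signs, so signed overflow cannot occur.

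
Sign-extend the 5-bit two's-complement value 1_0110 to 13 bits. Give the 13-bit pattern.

1111111110110

MSB of 10110 is 1; replicate it into the new high bits.
11111111|10110 → 1111111110110 (still -10).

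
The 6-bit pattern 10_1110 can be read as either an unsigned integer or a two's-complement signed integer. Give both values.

Unsigned: 101110 = 46.
Signed: MSB=1 → 46 − 64 = -18.

unsigned = 46, signed = -18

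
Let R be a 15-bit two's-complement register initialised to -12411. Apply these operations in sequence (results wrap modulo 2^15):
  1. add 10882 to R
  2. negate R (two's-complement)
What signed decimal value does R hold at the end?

1529

Start: R = -12411 = 100111110000101.
R = -12411 + 10882 = -1529 = 111101000000111
R = −(-1529) = 1529 = 000010111111001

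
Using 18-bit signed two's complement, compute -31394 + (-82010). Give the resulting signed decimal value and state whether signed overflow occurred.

-31394 → 111000010101011110
-82010 → 101011111110100110
  111000010101011110
+ 101011111110100110
= 100100010100000100  (discard carry-out 1)
Result 100100010100000100: MSB = 1 → 148740 − 262144 = -113404.
Both addends are negative and so is the stored result: no signed overflow.

-113404; no overflow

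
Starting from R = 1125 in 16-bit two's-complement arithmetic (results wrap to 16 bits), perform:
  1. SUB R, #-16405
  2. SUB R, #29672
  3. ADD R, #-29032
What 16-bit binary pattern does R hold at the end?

Start: R = 1125 = 0000010001100101.
R = 1125 − (-16405) = 17530 = 0100010001111010
R = 17530 − 29672 = -12142 = 1101000010010010
R = -12142 + (-29032) = -41174; wraps to 24362 = 0101111100101010

0101111100101010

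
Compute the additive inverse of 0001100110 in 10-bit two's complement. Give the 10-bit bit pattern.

1110011010

Invert: 1110011001. Add 1: 1110011010.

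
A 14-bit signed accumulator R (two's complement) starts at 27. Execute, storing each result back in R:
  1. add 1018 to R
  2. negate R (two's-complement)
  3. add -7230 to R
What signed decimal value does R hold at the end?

8109

Start: R = 27 = 00000000011011.
R = 27 + 1018 = 1045 = 00010000010101
R = −(1045) = -1045 = 11101111101011
R = -1045 + (-7230) = -8275; wraps to 8109 = 01111110101101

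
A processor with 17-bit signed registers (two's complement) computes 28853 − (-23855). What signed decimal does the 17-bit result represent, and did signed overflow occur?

52708; no overflow

28853 → 00111000010110101
-23855 → 11010001011010001
Subtract via negate-and-add: invert 11010001011010001 + 1 = 00101110100101111 (i.e. 23855).
  00111000010110101
+ 00101110100101111
= 01100110111100100
Result 01100110111100100: MSB = 0 → value 52708.
Both addends (after negating the subtrahend) are non-negative and so is the stored result: no signed overflow.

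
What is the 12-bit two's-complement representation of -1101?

|-1101| = 1101 = 010001001101 in 12 bits.
Invert the bits: 101110110010. Add 1: 101110110011.
Check: 101110110011 reads as 2995 − 4096 = -1101.

101110110011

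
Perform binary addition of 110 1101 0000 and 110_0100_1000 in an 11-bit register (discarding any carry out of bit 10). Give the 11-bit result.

  11011010000
+ 11001001000
= 10100011000  (discard carry-out 1)

10100011000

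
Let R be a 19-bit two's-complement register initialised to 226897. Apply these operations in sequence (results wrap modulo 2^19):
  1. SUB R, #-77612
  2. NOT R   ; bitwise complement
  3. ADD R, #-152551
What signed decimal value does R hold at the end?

67227

Start: R = 226897 = 0110111011001010001.
R = 226897 − (-77612) = 304509; wraps to -219779 = 1001010010101111101
R = NOT 1001010010101111101 = 0110101101010000010 = 219778
R = 219778 + (-152551) = 67227 = 0010000011010011011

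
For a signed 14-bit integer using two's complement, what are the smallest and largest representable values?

Minimum: −2^13 = -8192.
Maximum: 2^13 − 1 = 8191.

min = -8192, max = 8191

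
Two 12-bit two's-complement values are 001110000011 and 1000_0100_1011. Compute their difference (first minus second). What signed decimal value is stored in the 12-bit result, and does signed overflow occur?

001110000011 = 899 (signed)
1000_0100_1011 → 100001001011 = -1973 (signed)
Subtract via negate-and-add: invert 100001001011 + 1 = 011110110101 (i.e. 1973).
  001110000011
+ 011110110101
= 101100111000
Result 101100111000: MSB = 1 → 2872 − 4096 = -1224.
Both addends (after negating the subtrahend) are non-negative but the stored result is negative: signed overflow. The true value 899 − (-1973) = 2872 lies outside [-2048, 2047].

-1224; overflow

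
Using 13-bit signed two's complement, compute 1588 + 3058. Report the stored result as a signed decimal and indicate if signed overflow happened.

-3546; overflow

1588 → 0011000110100
3058 → 0101111110010
  0011000110100
+ 0101111110010
= 1001000100110
Result 1001000100110: MSB = 1 → 4646 − 8192 = -3546.
Both addends are non-negative but the stored result is negative: signed overflow. The true value 1588 + 3058 = 4646 lies outside [-4096, 4095].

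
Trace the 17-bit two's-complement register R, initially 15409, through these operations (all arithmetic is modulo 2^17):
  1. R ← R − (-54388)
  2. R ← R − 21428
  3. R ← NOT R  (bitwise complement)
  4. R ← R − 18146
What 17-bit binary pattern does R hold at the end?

01111110000101100

Start: R = 15409 = 00011110000110001.
R = 15409 − (-54388) = 69797; wraps to -61275 = 10001000010100101
R = -61275 − 21428 = -82703; wraps to 48369 = 01011110011110001
R = NOT 01011110011110001 = 10100001100001110 = -48370
R = -48370 − 18146 = -66516; wraps to 64556 = 01111110000101100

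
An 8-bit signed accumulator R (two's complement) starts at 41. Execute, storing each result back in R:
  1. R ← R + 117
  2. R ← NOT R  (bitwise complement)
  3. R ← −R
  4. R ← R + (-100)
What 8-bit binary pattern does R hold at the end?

00111011

Start: R = 41 = 00101001.
R = 41 + 117 = 158; wraps to -98 = 10011110
R = NOT 10011110 = 01100001 = 97
R = −(97) = -97 = 10011111
R = -97 + (-100) = -197; wraps to 59 = 00111011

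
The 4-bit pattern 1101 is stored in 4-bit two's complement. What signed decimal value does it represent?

MSB is 1, so the value is negative.
Invert: 0010. Add 1: 0011 = 3. So the value is −3.

-3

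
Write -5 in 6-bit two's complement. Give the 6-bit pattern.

111011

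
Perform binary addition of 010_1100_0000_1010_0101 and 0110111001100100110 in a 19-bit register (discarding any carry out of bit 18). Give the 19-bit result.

  0101100000010100101
+ 0110111001100100110
= 1100011001111001011

1100011001111001011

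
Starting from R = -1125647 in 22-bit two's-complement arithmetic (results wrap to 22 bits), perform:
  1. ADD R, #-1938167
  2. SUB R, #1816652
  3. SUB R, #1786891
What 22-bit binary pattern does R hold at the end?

0110100100001110100011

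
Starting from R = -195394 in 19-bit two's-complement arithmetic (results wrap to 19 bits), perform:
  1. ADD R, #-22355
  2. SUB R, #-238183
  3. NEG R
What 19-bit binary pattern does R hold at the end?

Start: R = -195394 = 1010000010010111110.
R = -195394 + (-22355) = -217749 = 1001010110101101011
R = -217749 − (-238183) = 20434 = 0000100111111010010
R = −(20434) = -20434 = 1111011000000101110

1111011000000101110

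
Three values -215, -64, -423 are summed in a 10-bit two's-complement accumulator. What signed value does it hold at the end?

-215 + (-64) = -279 (1011101001)
-279 + (-423) = -702 → wraps to 322 (0101000010)

322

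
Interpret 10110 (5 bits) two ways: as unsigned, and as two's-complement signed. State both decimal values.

unsigned = 22, signed = -10

Unsigned: 10110 = 22.
Signed: MSB=1 → 22 − 32 = -10.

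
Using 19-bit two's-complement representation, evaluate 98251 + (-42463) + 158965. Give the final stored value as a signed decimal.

98251 + (-42463) = 55788 (0001101100111101100)
55788 + 158965 = 214753 (0110100011011100001)

214753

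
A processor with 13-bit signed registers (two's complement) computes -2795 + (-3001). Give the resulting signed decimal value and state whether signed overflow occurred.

2396; overflow

-2795 → 1010100010101
-3001 → 1010001000111
  1010100010101
+ 1010001000111
= 0100101011100  (discard carry-out 1)
Result 0100101011100: MSB = 0 → value 2396.
Both addends are negative but the stored result is non-negative: signed overflow. The true value -2795 + (-3001) = -5796 lies outside [-4096, 4095].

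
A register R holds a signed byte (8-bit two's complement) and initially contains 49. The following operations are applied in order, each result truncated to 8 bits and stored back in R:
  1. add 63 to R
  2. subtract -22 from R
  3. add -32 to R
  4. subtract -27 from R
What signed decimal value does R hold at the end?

Start: R = 49 = 00110001.
R = 49 + 63 = 112 = 01110000
R = 112 − (-22) = 134; wraps to -122 = 10000110
R = -122 + (-32) = -154; wraps to 102 = 01100110
R = 102 − (-27) = 129; wraps to -127 = 10000001

-127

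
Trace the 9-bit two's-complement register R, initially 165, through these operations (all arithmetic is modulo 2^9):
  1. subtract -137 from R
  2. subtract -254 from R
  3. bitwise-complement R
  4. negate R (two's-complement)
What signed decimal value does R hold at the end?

45

Start: R = 165 = 010100101.
R = 165 − (-137) = 302; wraps to -210 = 100101110
R = -210 − (-254) = 44 = 000101100
R = NOT 000101100 = 111010011 = -45
R = −(-45) = 45 = 000101101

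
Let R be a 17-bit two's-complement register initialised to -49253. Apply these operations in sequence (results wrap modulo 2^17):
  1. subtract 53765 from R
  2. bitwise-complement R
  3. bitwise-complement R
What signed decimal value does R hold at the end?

Start: R = -49253 = 10011111110011011.
R = -49253 − 53765 = -103018; wraps to 28054 = 00110110110010110
R = NOT 00110110110010110 = 11001001001101001 = -28055
R = NOT 11001001001101001 = 00110110110010110 = 28054

28054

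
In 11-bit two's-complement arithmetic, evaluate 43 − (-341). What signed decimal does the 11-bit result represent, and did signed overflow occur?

43 → 00000101011
-341 → 11010101011
Subtract via negate-and-add: invert 11010101011 + 1 = 00101010101 (i.e. 341).
  00000101011
+ 00101010101
= 00110000000
Result 00110000000: MSB = 0 → value 384.
Both addends (after negating the subtrahend) are non-negative and so is the stored result: no signed overflow.

384; no overflow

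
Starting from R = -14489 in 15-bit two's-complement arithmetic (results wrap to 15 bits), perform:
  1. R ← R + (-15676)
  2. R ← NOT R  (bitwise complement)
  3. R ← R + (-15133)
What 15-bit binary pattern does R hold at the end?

011101010110111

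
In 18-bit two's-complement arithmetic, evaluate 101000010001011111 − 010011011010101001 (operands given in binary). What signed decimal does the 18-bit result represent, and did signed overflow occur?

85430; overflow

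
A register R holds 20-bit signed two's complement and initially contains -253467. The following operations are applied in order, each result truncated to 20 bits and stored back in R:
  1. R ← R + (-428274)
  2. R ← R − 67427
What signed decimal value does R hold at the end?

Start: R = -253467 = 11000010000111100101.
R = -253467 + (-428274) = -681741; wraps to 366835 = 01011001100011110011
R = 366835 − 67427 = 299408 = 01001001000110010000

299408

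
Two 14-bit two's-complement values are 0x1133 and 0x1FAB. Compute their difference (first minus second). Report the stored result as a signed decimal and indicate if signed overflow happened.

-3704; no overflow

0x1133 = 01000100110011 = 4403 (signed)
0x1FAB = 01111110101011 = 8107 (signed)
Subtract via negate-and-add: invert 01111110101011 + 1 = 10000001010101 (i.e. -8107).
  01000100110011
+ 10000001010101
= 11000110001000
Result 11000110001000: MSB = 1 → 12680 − 16384 = -3704.
Addends (after negating the subtrahend) have opposite signs, so signed overflow cannot occur.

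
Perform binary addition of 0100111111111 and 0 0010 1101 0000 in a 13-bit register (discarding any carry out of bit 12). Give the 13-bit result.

  0100111111111
+ 0001011010000
= 0110011001111

0110011001111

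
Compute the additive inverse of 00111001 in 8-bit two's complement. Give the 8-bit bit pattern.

11000111

Invert: 11000110. Add 1: 11000111.
Check: 00111001 = 57, 11000111 = -57.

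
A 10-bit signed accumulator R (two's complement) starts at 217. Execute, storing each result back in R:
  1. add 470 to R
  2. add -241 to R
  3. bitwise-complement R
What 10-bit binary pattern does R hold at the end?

Start: R = 217 = 0011011001.
R = 217 + 470 = 687; wraps to -337 = 1010101111
R = -337 + (-241) = -578; wraps to 446 = 0110111110
R = NOT 0110111110 = 1001000001 = -447

1001000001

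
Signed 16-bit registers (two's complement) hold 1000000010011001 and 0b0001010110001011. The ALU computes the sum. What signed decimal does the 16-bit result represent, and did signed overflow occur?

1000000010011001 = -32615 (signed)
0b0001010110001011 → 0001010110001011 = 5515 (signed)
  1000000010011001
+ 0001010110001011
= 1001011000100100
Result 1001011000100100: MSB = 1 → 38436 − 65536 = -27100.
Addends have opposite signs, so signed overflow cannot occur.

-27100; no overflow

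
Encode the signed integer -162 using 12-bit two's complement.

111101011110

|-162| = 162 = 000010100010 in 12 bits.
Invert the bits: 111101011101. Add 1: 111101011110.
Check: 111101011110 reads as 3934 − 4096 = -162.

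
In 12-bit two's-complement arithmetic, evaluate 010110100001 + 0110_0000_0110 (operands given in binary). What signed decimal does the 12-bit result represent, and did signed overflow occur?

-1113; overflow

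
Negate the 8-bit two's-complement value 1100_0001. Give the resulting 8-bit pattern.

00111111

Invert: 00111110. Add 1: 00111111.
Check: 11000001 = -63, 00111111 = 63.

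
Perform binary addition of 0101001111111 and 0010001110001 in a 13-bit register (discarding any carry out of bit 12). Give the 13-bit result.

0111011110000

  0101001111111
+ 0010001110001
= 0111011110000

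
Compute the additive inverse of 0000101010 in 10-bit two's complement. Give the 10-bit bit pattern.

1111010110

Invert: 1111010101. Add 1: 1111010110.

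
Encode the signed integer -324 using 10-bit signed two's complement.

|-324| = 324 = 0101000100 in 10 bits.
Invert the bits: 1010111011. Add 1: 1010111100.
Check: 1010111100 reads as 700 − 1024 = -324.

1010111100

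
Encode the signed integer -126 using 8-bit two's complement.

|-126| = 126 = 01111110 in 8 bits.
Invert the bits: 10000001. Add 1: 10000010.

10000010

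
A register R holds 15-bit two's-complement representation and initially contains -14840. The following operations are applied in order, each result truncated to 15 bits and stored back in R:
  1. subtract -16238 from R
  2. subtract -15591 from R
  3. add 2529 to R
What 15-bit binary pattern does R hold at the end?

100110000111110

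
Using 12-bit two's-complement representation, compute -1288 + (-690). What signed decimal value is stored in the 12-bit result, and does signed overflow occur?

-1978; no overflow

-1288 → 101011111000
-690 → 110101001110
  101011111000
+ 110101001110
= 100001000110  (discard carry-out 1)
Result 100001000110: MSB = 1 → 2118 − 4096 = -1978.
Both addends are negative and so is the stored result: no signed overflow.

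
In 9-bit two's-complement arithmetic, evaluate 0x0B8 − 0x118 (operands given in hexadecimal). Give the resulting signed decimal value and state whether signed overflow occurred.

-96; overflow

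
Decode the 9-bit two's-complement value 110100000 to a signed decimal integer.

MSB is 1, so the value is negative.
Invert: 001011111. Add 1: 001100000 = 96. So the value is −96.

-96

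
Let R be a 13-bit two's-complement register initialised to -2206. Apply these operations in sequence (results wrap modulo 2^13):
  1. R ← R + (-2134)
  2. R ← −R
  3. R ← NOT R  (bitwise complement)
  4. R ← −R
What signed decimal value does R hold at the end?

-3851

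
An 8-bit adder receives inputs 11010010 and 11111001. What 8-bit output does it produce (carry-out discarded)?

11001011

  11010010
+ 11111001
= 11001011  (discard carry-out 1)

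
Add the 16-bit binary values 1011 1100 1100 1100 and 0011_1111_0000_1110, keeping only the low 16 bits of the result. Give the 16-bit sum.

1111101111011010

  1011110011001100
+ 0011111100001110
= 1111101111011010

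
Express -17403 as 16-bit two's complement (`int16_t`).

1011110000000101

|-17403| = 17403 = 0100001111111011 in 16 bits.
Invert the bits: 1011110000000100. Add 1: 1011110000000101.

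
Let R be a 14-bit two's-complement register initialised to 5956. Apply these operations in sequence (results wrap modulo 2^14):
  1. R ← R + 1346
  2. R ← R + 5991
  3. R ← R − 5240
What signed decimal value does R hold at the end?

8053

Start: R = 5956 = 01011101000100.
R = 5956 + 1346 = 7302 = 01110010000110
R = 7302 + 5991 = 13293; wraps to -3091 = 11001111101101
R = -3091 − 5240 = -8331; wraps to 8053 = 01111101110101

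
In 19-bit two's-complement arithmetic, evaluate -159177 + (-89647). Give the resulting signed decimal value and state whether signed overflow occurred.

-159177 → 1011001001000110111
-89647 → 1101010000111010001
  1011001001000110111
+ 1101010000111010001
= 1000011010000001000  (discard carry-out 1)
Result 1000011010000001000: MSB = 1 → 275464 − 524288 = -248824.
Both addends are negative and so is the stored result: no signed overflow.

-248824; no overflow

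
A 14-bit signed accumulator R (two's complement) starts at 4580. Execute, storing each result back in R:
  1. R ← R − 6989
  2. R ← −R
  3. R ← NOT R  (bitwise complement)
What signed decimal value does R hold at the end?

Start: R = 4580 = 01000111100100.
R = 4580 − 6989 = -2409 = 11011010010111
R = −(-2409) = 2409 = 00100101101001
R = NOT 00100101101001 = 11011010010110 = -2410

-2410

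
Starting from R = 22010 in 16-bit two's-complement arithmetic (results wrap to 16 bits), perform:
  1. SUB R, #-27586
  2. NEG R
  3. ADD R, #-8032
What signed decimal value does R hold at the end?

7908

Start: R = 22010 = 0101010111111010.
R = 22010 − (-27586) = 49596; wraps to -15940 = 1100000110111100
R = −(-15940) = 15940 = 0011111001000100
R = 15940 + (-8032) = 7908 = 0001111011100100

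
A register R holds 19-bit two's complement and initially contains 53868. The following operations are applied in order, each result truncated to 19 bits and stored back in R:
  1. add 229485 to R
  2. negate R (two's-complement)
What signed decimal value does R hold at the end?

240935

Start: R = 53868 = 0001101001001101100.
R = 53868 + 229485 = 283353; wraps to -240935 = 1000101001011011001
R = −(-240935) = 240935 = 0111010110100100111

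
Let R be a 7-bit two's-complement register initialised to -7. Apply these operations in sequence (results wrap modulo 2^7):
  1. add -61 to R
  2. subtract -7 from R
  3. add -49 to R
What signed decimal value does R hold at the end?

18

Start: R = -7 = 1111001.
R = -7 + (-61) = -68; wraps to 60 = 0111100
R = 60 − (-7) = 67; wraps to -61 = 1000011
R = -61 + (-49) = -110; wraps to 18 = 0010010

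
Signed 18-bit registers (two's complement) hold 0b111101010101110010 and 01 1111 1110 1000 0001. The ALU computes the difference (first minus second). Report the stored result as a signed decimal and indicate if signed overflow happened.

0b111101010101110010 → 111101010101110010 = -10894 (signed)
01 1111 1110 1000 0001 → 011111111010000001 = 130689 (signed)
Subtract via negate-and-add: invert 011111111010000001 + 1 = 100000000101111111 (i.e. -130689).
  111101010101110010
+ 100000000101111111
= 011101011011110001  (discard carry-out 1)
Result 011101011011110001: MSB = 0 → value 120561.
Both addends (after negating the subtrahend) are negative but the stored result is non-negative: signed overflow. The true value -10894 − 130689 = -141583 lies outside [-131072, 131071].

120561; overflow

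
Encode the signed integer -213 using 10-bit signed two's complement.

1100101011

|-213| = 213 = 0011010101 in 10 bits.
Invert the bits: 1100101010. Add 1: 1100101011.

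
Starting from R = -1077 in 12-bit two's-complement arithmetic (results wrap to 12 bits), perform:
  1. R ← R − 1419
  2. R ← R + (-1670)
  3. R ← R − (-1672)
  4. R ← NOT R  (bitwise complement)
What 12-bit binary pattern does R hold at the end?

100110111101

Start: R = -1077 = 101111001011.
R = -1077 − 1419 = -2496; wraps to 1600 = 011001000000
R = 1600 + (-1670) = -70 = 111110111010
R = -70 − (-1672) = 1602 = 011001000010
R = NOT 011001000010 = 100110111101 = -1603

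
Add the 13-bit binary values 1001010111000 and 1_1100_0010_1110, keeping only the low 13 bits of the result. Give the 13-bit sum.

0111011100110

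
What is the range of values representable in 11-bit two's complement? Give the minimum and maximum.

min = -1024, max = 1023

Minimum: −2^10 = -1024.
Maximum: 2^10 − 1 = 1023.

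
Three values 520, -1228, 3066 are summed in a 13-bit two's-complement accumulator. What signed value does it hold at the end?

2358

520 + (-1228) = -708 (1110100111100)
-708 + 3066 = 2358 (0100100110110)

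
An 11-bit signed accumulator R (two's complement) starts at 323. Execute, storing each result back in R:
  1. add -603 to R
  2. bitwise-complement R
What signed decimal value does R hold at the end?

279

Start: R = 323 = 00101000011.
R = 323 + (-603) = -280 = 11011101000
R = NOT 11011101000 = 00100010111 = 279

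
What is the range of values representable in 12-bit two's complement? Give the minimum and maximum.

min = -2048, max = 2047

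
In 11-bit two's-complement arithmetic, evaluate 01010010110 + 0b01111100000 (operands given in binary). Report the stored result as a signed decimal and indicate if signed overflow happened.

01010010110 = 662 (signed)
0b01111100000 → 01111100000 = 992 (signed)
  01010010110
+ 01111100000
= 11001110110
Result 11001110110: MSB = 1 → 1654 − 2048 = -394.
Both addends are non-negative but the stored result is negative: signed overflow. The true value 662 + 992 = 1654 lies outside [-1024, 1023].

-394; overflow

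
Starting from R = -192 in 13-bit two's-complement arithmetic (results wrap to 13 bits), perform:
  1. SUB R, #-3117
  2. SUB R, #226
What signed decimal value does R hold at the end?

Start: R = -192 = 1111101000000.
R = -192 − (-3117) = 2925 = 0101101101101
R = 2925 − 226 = 2699 = 0101010001011

2699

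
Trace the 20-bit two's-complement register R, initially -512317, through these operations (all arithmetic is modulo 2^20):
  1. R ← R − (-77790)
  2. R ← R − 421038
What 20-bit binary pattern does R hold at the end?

00101111000111110011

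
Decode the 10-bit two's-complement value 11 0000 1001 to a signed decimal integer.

-247

MSB is 1, so the value is negative.
Unsigned reading: 777. Subtract 2^10 = 1024: 777 − 1024 = -247.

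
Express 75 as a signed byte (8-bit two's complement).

01001011

75 is non-negative, so write it directly in 8 bits: 01001011.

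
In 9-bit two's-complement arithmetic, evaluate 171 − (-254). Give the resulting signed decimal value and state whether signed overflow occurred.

-87; overflow

171 → 010101011
-254 → 100000010
Subtract via negate-and-add: invert 100000010 + 1 = 011111110 (i.e. 254).
  010101011
+ 011111110
= 110101001
Result 110101001: MSB = 1 → 425 − 512 = -87.
Both addends (after negating the subtrahend) are non-negative but the stored result is negative: signed overflow. The true value 171 − (-254) = 425 lies outside [-256, 255].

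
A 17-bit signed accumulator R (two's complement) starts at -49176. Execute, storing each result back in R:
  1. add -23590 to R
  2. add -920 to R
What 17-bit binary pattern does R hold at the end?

01110000000101010

Start: R = -49176 = 10011111111101000.
R = -49176 + (-23590) = -72766; wraps to 58306 = 01110001111000010
R = 58306 + (-920) = 57386 = 01110000000101010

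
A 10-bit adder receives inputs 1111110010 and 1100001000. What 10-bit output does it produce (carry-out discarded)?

1011111010

  1111110010
+ 1100001000
= 1011111010  (discard carry-out 1)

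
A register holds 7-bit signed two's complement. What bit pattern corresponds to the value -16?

1110000

|-16| = 16 = 0010000 in 7 bits.
Invert the bits: 1101111. Add 1: 1110000.
Check: 1110000 reads as 112 − 128 = -16.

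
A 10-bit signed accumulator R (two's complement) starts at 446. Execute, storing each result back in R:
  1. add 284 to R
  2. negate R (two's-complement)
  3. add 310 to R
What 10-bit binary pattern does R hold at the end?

Start: R = 446 = 0110111110.
R = 446 + 284 = 730; wraps to -294 = 1011011010
R = −(-294) = 294 = 0100100110
R = 294 + 310 = 604; wraps to -420 = 1001011100

1001011100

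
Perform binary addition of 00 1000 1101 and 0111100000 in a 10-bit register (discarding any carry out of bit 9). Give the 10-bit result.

1001101101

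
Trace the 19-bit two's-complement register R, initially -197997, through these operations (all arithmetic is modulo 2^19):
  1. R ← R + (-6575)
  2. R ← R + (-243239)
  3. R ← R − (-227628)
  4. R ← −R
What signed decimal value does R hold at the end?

220183

Start: R = -197997 = 1001111101010010011.
R = -197997 + (-6575) = -204572 = 1001110000011100100
R = -204572 + (-243239) = -447811; wraps to 76477 = 0010010101010111101
R = 76477 − (-227628) = 304105; wraps to -220183 = 1001010001111101001
R = −(-220183) = 220183 = 0110101110000010111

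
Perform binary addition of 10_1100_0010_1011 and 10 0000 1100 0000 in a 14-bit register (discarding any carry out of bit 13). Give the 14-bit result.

00110011101011

  10110000101011
+ 10000011000000
= 00110011101011  (discard carry-out 1)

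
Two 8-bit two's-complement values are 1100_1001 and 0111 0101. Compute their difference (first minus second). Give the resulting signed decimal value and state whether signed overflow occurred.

84; overflow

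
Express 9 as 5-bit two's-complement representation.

01001

9 is non-negative, so write it directly in 5 bits: 01001.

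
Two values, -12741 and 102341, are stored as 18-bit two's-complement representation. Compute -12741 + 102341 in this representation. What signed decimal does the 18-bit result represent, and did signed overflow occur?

89600; no overflow

-12741 → 111100111000111011
102341 → 011000111111000101
  111100111000111011
+ 011000111111000101
= 010101111000000000  (discard carry-out 1)
Result 010101111000000000: MSB = 0 → value 89600.
Addends have opposite signs, so signed overflow cannot occur.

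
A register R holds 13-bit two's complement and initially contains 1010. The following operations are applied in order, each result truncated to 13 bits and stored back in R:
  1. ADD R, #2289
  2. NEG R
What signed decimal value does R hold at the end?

Start: R = 1010 = 0001111110010.
R = 1010 + 2289 = 3299 = 0110011100011
R = −(3299) = -3299 = 1001100011101

-3299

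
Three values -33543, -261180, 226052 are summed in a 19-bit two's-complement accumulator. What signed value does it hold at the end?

-33543 + (-261180) = -294723 → wraps to 229565 (0111000000010111101)
229565 + 226052 = 455617 → wraps to -68671 (1101111001111000001)

-68671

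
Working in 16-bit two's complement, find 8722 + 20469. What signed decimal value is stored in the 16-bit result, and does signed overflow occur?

29191; no overflow

8722 → 0010001000010010
20469 → 0100111111110101
  0010001000010010
+ 0100111111110101
= 0111001000000111
Result 0111001000000111: MSB = 0 → value 29191.
Both addends are non-negative and so is the stored result: no signed overflow.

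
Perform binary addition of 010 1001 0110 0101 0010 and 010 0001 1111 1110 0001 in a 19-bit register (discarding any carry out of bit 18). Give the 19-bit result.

  0101001011001010010
+ 0100001111111100001
= 1001011011000110011

1001011011000110011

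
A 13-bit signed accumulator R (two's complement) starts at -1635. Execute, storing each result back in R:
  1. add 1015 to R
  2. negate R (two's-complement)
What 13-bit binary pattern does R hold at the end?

0001001101100

Start: R = -1635 = 1100110011101.
R = -1635 + 1015 = -620 = 1110110010100
R = −(-620) = 620 = 0001001101100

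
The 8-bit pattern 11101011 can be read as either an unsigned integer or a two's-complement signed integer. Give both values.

unsigned = 235, signed = -21

Unsigned: 11101011 = 235.
Signed: MSB=1 → 235 − 256 = -21.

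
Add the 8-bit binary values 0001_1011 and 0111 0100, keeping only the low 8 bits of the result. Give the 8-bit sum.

  00011011
+ 01110100
= 10001111

10001111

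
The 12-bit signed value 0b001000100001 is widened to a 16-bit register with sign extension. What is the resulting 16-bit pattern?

0000001000100001

MSB of 001000100001 is 0; replicate it into the new high bits.
0000|001000100001 → 0000001000100001 (still 545).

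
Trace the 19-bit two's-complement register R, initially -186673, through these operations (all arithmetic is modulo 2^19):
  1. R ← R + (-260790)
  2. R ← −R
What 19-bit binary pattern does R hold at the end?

1101101001111100111

Start: R = -186673 = 1010010011011001111.
R = -186673 + (-260790) = -447463; wraps to 76825 = 0010010110000011001
R = −(76825) = -76825 = 1101101001111100111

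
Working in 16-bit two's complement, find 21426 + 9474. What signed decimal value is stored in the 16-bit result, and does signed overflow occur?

30900; no overflow

21426 → 0101001110110010
9474 → 0010010100000010
  0101001110110010
+ 0010010100000010
= 0111100010110100
Result 0111100010110100: MSB = 0 → value 30900.
Both addends are non-negative and so is the stored result: no signed overflow.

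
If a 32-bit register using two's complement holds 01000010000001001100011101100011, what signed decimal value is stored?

MSB is 0, so the value is non-negative: 01000010000001001100011101100011 = 1107609443.

1107609443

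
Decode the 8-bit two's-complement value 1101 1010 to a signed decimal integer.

-38

MSB is 1, so the value is negative.
Unsigned reading: 218. Subtract 2^8 = 256: 218 − 256 = -38.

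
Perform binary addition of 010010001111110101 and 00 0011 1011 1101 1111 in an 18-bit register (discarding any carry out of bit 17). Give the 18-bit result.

  010010001111110101
+ 000011101111011111
= 010101111111010100

010101111111010100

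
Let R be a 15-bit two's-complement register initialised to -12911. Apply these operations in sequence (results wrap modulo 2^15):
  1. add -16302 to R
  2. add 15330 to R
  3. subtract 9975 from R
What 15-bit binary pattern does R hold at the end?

Start: R = -12911 = 100110110010001.
R = -12911 + (-16302) = -29213; wraps to 3555 = 000110111100011
R = 3555 + 15330 = 18885; wraps to -13883 = 100100111000101
R = -13883 − 9975 = -23858; wraps to 8910 = 010001011001110

010001011001110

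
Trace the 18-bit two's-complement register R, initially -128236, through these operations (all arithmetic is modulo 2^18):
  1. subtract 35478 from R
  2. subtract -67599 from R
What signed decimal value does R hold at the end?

-96115

Start: R = -128236 = 100000101100010100.
R = -128236 − 35478 = -163714; wraps to 98430 = 011000000001111110
R = 98430 − (-67599) = 166029; wraps to -96115 = 101000100010001101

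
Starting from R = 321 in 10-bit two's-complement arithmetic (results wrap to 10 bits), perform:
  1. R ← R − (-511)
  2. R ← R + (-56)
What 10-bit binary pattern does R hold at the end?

Start: R = 321 = 0101000001.
R = 321 − (-511) = 832; wraps to -192 = 1101000000
R = -192 + (-56) = -248 = 1100001000

1100001000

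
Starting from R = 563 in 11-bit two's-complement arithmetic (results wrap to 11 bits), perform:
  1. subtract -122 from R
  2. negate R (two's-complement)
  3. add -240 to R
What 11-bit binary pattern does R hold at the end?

Start: R = 563 = 01000110011.
R = 563 − (-122) = 685 = 01010101101
R = −(685) = -685 = 10101010011
R = -685 + (-240) = -925 = 10001100011

10001100011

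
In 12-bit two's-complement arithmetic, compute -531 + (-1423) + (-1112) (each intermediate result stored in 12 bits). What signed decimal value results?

1030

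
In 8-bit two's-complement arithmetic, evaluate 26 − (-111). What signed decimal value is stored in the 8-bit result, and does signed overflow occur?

-119; overflow

26 → 00011010
-111 → 10010001
Subtract via negate-and-add: invert 10010001 + 1 = 01101111 (i.e. 111).
  00011010
+ 01101111
= 10001001
Result 10001001: MSB = 1 → 137 − 256 = -119.
Both addends (after negating the subtrahend) are non-negative but the stored result is negative: signed overflow. The true value 26 − (-111) = 137 lies outside [-128, 127].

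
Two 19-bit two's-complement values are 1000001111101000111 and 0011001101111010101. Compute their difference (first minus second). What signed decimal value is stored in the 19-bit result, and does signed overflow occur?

164722; overflow

1000001111101000111 = -254137 (signed)
0011001101111010101 = 105429 (signed)
Subtract via negate-and-add: invert 0011001101111010101 + 1 = 1100110010000101011 (i.e. -105429).
  1000001111101000111
+ 1100110010000101011
= 0101000001101110010  (discard carry-out 1)
Result 0101000001101110010: MSB = 0 → value 164722.
Both addends (after negating the subtrahend) are negative but the stored result is non-negative: signed overflow. The true value -254137 − 105429 = -359566 lies outside [-262144, 262143].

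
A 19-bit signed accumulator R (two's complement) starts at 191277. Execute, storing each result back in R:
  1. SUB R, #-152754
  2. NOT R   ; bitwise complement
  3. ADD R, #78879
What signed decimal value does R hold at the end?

Start: R = 191277 = 0101110101100101101.
R = 191277 − (-152754) = 344031; wraps to -180257 = 1010011111111011111
R = NOT 1010011111111011111 = 0101100000000100000 = 180256
R = 180256 + 78879 = 259135 = 0111111010000111111

259135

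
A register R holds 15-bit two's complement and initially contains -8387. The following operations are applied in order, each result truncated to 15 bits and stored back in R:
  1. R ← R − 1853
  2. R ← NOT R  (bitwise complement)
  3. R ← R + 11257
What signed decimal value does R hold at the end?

Start: R = -8387 = 101111100111101.
R = -8387 − 1853 = -10240 = 101100000000000
R = NOT 101100000000000 = 010011111111111 = 10239
R = 10239 + 11257 = 21496; wraps to -11272 = 101001111111000

-11272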